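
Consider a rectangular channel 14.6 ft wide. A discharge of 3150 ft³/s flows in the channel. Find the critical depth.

For a rectangular channel, critical depth y_c = (q²/g)^(1/3) where q = Q/b = 3150/14.6 = 215.8 ft²/s.
So y_c = (215.8²/32.2)^(1/3) = 11.3 ft.

y_c = 11.3 ft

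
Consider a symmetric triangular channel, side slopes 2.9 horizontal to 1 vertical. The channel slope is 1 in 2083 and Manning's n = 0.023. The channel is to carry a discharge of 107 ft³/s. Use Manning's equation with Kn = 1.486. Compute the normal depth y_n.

Manning's equation rearranged: A R^(2/3) = nQ / (1.486·√S) = 0.023 × 107 / (1.486 × √0.0004801) = 75.59.
Try y = 3.34 ft: A R^(2/3) = 43.86 — low.
Try y = 4.81 ft: A R^(2/3) = 116 — high.
Try y = 4.1 ft: A R^(2/3) = 75.78 — matches.

y_n = 4.1 ft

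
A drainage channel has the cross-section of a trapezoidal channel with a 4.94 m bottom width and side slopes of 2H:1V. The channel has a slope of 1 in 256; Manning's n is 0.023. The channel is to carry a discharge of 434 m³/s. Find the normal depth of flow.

y_n = 5.2 m

Manning's equation rearranged: A R^(2/3) = nQ / (1·√S) = 0.023 × 434 / (√0.003906) = 159.7.
Trying y = 6.39 m: A R^(2/3) = 254.9 — high.
Trying y = 4.61 m: A R^(2/3) = 122 — low.
Trying y = 5.2 m: A R^(2/3) = 159.6 — ≈ 159.7.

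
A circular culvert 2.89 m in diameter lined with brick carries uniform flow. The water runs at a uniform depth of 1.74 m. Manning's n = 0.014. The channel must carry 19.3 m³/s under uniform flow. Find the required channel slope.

S = 0.00574

For a circular section of diameter D = 2.89 m at depth y = 1.74 m, the central angle is θ = 2 arccos(1 − 2y/D) = 3.553 rad. Then A = (D²/8)(θ − sin θ) = 4.126 m² and P = Dθ/2 = 5.134 m.
Hydraulic radius R = A/P = 4.126/5.134 = 0.8038 m.
From Manning's equation, S = [nQ / (1 A R^(2/3))]² = [0.014 × 19.3 / (1 × 4.126 × 0.8038^(2/3))]² = 0.00574.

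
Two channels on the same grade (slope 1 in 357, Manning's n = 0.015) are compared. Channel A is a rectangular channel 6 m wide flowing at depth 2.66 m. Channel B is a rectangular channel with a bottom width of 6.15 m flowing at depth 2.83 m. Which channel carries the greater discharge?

channel B

Channel A: Flow area A = b·y = 6 × 2.66 = 15.96 m². Wetted perimeter P = b + 2y = 6 + 2×2.66 = 11.32 m. Hydraulic radius R = A/P = 15.96/11.32 = 1.41 m. Q_A = (1/0.015)·15.96·1.41^(2/3)·√0.002801 = 70.81 m³/s.
Channel B: Flow area A = b·y = 6.15 × 2.83 = 17.4 m². Wetted perimeter P = b + 2y = 6.15 + 2×2.83 = 11.81 m. Hydraulic radius R = A/P = 17.4/11.81 = 1.474 m. Q_B = (1/0.015)·17.4·1.474^(2/3)·√0.002801 = 79.53 m³/s.
Q_A = 70.81 m³/s vs Q_B = 79.53 m³/s, so channel B carries more.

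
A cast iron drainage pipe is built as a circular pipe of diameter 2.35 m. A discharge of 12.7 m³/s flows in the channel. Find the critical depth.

y_c = 1.66 m

At critical depth, Q² T / (g A³) = 1, i.e. A³/T = Q²/g = 12.7²/9.81 = 16.44.
Trying y = 1.81 m: A³/T = 23.3 — high.
Trying y = 1.66 m: A³/T = 16.41 — matches.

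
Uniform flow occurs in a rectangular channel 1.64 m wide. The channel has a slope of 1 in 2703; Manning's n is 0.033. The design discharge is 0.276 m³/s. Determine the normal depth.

y_n = 0.589 m

Manning's equation rearranged: A R^(2/3) = nQ / (1·√S) = 0.033 × 0.276 / (√0.00037) = 0.4735.
At y = 0.688 m: A R^(2/3) = 0.5858 — over.
At y = 0.422 m: A R^(2/3) = 0.2952 — short.
At y = 0.589 m: A R^(2/3) = 0.4731 — matches.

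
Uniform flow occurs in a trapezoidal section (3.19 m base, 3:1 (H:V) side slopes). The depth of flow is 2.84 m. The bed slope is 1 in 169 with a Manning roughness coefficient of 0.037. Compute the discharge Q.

Q = 93.5 m³/s

With bottom width b = 3.19 m and side slope z = 3: A = (b + zy)y = (3.19 + 3×2.84)×2.84 = 33.26 m²; P = b + 2y√(1+z²) = 3.19 + 2×2.84×3.162 = 21.15 m.
Hydraulic radius R = A/P = 33.26/21.15 = 1.572 m.
Manning's equation: Q = (1/n) A R^(2/3) S^(1/2) = (1/0.037) × 33.26 × 1.572^(2/3) × 0.005917^(1/2) = 93.5 m³/s.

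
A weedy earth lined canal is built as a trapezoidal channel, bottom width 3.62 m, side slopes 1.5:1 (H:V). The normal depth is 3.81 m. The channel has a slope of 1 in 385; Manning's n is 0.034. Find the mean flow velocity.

With bottom width b = 3.62 m and side slope z = 1.5: A = (b + zy)y = (3.62 + 1.5×3.81)×3.81 = 35.57 m²; P = b + 2y√(1+z²) = 3.62 + 2×3.81×1.803 = 17.36 m.
Hydraulic radius R = A/P = 35.57/17.36 = 2.049 m.
From Manning's equation, V = (1/n) R^(2/3) S^(1/2) = (1/0.034) × 2.049^(2/3) × 0.002597^(1/2) = 2.42 m/s.

V = 2.42 m/s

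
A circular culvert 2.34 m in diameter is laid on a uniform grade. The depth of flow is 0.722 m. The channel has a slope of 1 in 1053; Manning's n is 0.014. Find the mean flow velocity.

V = 1.21 m/s

For a circular section of diameter D = 2.34 m at depth y = 0.722 m, the central angle is θ = 2 arccos(1 − 2y/D) = 2.356 rad. Then A = (D²/8)(θ − sin θ) = 1.128 m² and P = Dθ/2 = 2.756 m.
Hydraulic radius R = A/P = 1.128/2.756 = 0.4093 m.
From Manning's equation, V = (1/n) R^(2/3) S^(1/2) = (1/0.014) × 0.4093^(2/3) × 0.0009497^(1/2) = 1.21 m/s.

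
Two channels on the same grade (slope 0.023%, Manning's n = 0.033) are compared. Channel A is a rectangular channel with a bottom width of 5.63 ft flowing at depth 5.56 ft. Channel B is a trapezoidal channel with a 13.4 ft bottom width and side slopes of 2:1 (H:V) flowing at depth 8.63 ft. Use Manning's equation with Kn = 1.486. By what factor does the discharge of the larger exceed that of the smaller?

16.5

Channel A: Flow area A = b·y = 5.63 × 5.56 = 31.3 ft². Wetted perimeter P = b + 2y = 5.63 + 2×5.56 = 16.75 ft. Hydraulic radius R = A/P = 31.3/16.75 = 1.869 ft. Q_A = (1.486/0.033)·31.3·1.869^(2/3)·√0.00023 = 32.43 ft³/s.
Channel B: With bottom width b = 13.4 ft and side slope z = 2: A = (b + zy)y = (13.4 + 2×8.63)×8.63 = 264.6 ft²; P = b + 2y√(1+z²) = 13.4 + 2×8.63×2.236 = 51.99 ft. Hydraulic radius R = A/P = 264.6/51.99 = 5.089 ft. Q_B = (1.486/0.033)·264.6·5.089^(2/3)·√0.00023 = 534.6 ft³/s.
The larger discharge is 534.6 ft³/s and the smaller is 32.43 ft³/s; the ratio is 16.5.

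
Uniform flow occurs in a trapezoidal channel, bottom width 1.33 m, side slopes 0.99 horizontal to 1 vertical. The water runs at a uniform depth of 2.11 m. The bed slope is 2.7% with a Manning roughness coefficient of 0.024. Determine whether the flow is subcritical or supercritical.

supercritical

With bottom width b = 1.33 m and side slope z = 0.99: A = (b + zy)y = (1.33 + 0.99×2.11)×2.11 = 7.214 m²; P = b + 2y√(1+z²) = 1.33 + 2×2.11×1.407 = 7.268 m.
Hydraulic radius R = A/P = 7.214/7.268 = 0.9925 m.
V = (1/n) R^(2/3) √S = (1/0.024) × 0.9925^(2/3) × √0.027 = 6.812 m/s. Hydraulic depth D_h = A/T = 7.214/5.508 = 1.31 m.
Froude number Fr = V/√(g·D_h) = 6.812/√(9.81×1.31) = 1.9, which is greater than 1, so the flow is supercritical.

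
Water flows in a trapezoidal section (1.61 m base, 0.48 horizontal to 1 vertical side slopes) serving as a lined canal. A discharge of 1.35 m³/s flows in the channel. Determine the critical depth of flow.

y_c = 0.399 m

At critical depth, Q² T / (g A³) = 1, i.e. A³/T = Q²/g = 1.35²/9.81 = 0.1858.
At y = 0.303 m: A³/T = 0.07916 — too small.
At y = 0.399 m: A³/T = 0.1863 — matches.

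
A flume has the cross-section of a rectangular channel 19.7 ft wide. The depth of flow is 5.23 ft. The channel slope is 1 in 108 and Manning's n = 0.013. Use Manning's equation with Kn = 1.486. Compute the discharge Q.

Q = 2570 ft³/s

Flow area A = b·y = 19.7 × 5.23 = 103 ft². Wetted perimeter P = b + 2y = 19.7 + 2×5.23 = 30.16 ft.
Hydraulic radius R = A/P = 103/30.16 = 3.416 ft.
Manning's equation: Q = (1.486/n) A R^(2/3) S^(1/2) = (1.486/0.013) × 103 × 3.416^(2/3) × 0.009259^(1/2) = 2570 ft³/s.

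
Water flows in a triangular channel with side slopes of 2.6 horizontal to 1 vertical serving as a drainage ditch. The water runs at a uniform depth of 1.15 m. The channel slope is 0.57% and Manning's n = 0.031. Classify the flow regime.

For a triangular section with side slope z = 2.6: A = zy² = 2.6×1.15² = 3.438 m²; P = 2y√(1+z²) = 2×1.15×2.786 = 6.407 m.
Hydraulic radius R = A/P = 3.438/6.407 = 0.5367 m.
V = (1/n) R^(2/3) √S = (1/0.031) × 0.5367^(2/3) × √0.0057 = 1.608 m/s. Hydraulic depth D_h = A/T = 3.438/5.98 = 0.575 m.
Froude number Fr = V/√(g·D_h) = 1.608/√(9.81×0.575) = 0.677, which is less than 1, so the flow is subcritical.

subcritical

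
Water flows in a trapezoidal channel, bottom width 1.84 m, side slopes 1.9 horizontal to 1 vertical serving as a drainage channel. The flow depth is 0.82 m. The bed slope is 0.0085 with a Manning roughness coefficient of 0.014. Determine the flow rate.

With bottom width b = 1.84 m and side slope z = 1.9: A = (b + zy)y = (1.84 + 1.9×0.82)×0.82 = 2.786 m²; P = b + 2y√(1+z²) = 1.84 + 2×0.82×2.147 = 5.361 m.
Hydraulic radius R = A/P = 2.786/5.361 = 0.5197 m.
Manning's equation: Q = (1/n) A R^(2/3) S^(1/2) = (1/0.014) × 2.786 × 0.5197^(2/3) × 0.0085^(1/2) = 11.9 m³/s.

Q = 11.9 m³/s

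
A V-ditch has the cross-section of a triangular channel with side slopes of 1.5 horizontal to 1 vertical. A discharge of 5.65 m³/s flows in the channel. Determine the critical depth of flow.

At critical depth, Q² T / (g A³) = 1, i.e. A³/T = Q²/g = 5.65²/9.81 = 3.254.
Try y = 1.34 m: A³/T = 4.86 — too large.
Try y = 1.09 m: A³/T = 1.731 — too small.
Try y = 1.24 m: A³/T = 3.298 — matches.

y_c = 1.24 m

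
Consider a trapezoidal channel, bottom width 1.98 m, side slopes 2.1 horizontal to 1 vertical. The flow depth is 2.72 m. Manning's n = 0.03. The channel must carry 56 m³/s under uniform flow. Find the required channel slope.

S = 0.004

With bottom width b = 1.98 m and side slope z = 2.1: A = (b + zy)y = (1.98 + 2.1×2.72)×2.72 = 20.92 m²; P = b + 2y√(1+z²) = 1.98 + 2×2.72×2.326 = 14.63 m.
Hydraulic radius R = A/P = 20.92/14.63 = 1.43 m.
From Manning's equation, S = [nQ / (1 A R^(2/3))]² = [0.03 × 56 / (1 × 20.92 × 1.43^(2/3))]² = 0.004.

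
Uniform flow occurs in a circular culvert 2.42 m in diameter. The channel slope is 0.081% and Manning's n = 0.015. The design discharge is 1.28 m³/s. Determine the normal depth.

Manning's equation rearranged: A R^(2/3) = nQ / (1·√S) = 0.015 × 1.28 / (√0.00081) = 0.6746.
Trying y = 0.912 m: A R^(2/3) = 0.9935 — too large.
Trying y = 0.658 m: A R^(2/3) = 0.5319 — too small.
Trying y = 0.743 m: A R^(2/3) = 0.6738 — matches.

y_n = 0.743 m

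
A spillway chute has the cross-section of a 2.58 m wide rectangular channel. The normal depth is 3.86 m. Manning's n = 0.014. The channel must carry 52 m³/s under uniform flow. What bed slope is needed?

Flow area A = b·y = 2.58 × 3.86 = 9.959 m². Wetted perimeter P = b + 2y = 2.58 + 2×3.86 = 10.3 m.
Hydraulic radius R = A/P = 9.959/10.3 = 0.9669 m.
From Manning's equation, S = [nQ / (1 A R^(2/3))]² = [0.014 × 52 / (1 × 9.959 × 0.9669^(2/3))]² = 0.00559.

S = 0.00559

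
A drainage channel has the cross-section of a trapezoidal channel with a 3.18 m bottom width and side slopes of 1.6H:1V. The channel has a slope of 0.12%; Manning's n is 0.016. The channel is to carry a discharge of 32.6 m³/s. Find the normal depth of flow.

Manning's equation rearranged: A R^(2/3) = nQ / (1·√S) = 0.016 × 32.6 / (√0.0012) = 15.06.
Trying y = 1.43 m: A R^(2/3) = 7.352 — too small.
Trying y = 2.5 m: A R^(2/3) = 22.71 — too large.
Trying y = 2.05 m: A R^(2/3) = 15.06 — close enough.

y_n = 2.05 m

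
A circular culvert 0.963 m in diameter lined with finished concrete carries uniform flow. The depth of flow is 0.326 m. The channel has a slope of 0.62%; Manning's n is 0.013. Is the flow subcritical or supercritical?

For a circular section of diameter D = 0.963 m at depth y = 0.326 m, the central angle is θ = 2 arccos(1 − 2y/D) = 2.484 rad. Then A = (D²/8)(θ − sin θ) = 0.2171 m² and P = Dθ/2 = 1.196 m.
Hydraulic radius R = A/P = 0.2171/1.196 = 0.1815 m.
V = (1/n) R^(2/3) √S = (1/0.013) × 0.1815^(2/3) × √0.0062 = 1.942 m/s. Hydraulic depth D_h = A/T = 0.2171/0.9114 = 0.2382 m.
Froude number Fr = V/√(g·D_h) = 1.942/√(9.81×0.2382) = 1.27, which is greater than 1, so the flow is supercritical.

supercritical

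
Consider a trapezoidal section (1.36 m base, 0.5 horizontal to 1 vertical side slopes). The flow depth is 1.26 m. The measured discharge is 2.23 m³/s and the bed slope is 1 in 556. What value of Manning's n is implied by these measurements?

With bottom width b = 1.36 m and side slope z = 0.5: A = (b + zy)y = (1.36 + 0.5×1.26)×1.26 = 2.507 m²; P = b + 2y√(1+z²) = 1.36 + 2×1.26×1.118 = 4.177 m.
Hydraulic radius R = A/P = 2.507/4.177 = 0.6002 m.
Rearranging Manning's equation: n = (1/Q) A R^(2/3) S^(1/2) = (1/2.23) × 2.507 × 0.6002^(2/3) × √0.001799 = 0.0339.

n = 0.0339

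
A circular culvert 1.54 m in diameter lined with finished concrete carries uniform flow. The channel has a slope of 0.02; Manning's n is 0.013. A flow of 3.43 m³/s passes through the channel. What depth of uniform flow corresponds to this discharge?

y_n = 0.599 m

Manning's equation rearranged: A R^(2/3) = nQ / (1·√S) = 0.013 × 3.43 / (√0.02) = 0.3153.
At y = 0.438 m: A R^(2/3) = 0.174 — too small.
At y = 0.667 m: A R^(2/3) = 0.3836 — too large.
At y = 0.599 m: A R^(2/3) = 0.3156 — matches.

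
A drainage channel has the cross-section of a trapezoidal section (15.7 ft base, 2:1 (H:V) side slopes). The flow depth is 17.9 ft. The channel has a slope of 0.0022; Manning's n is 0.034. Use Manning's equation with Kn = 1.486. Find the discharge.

Q = 8550 ft³/s

With bottom width b = 15.7 ft and side slope z = 2: A = (b + zy)y = (15.7 + 2×17.9)×17.9 = 921.8 ft²; P = b + 2y√(1+z²) = 15.7 + 2×17.9×2.236 = 95.75 ft.
Hydraulic radius R = A/P = 921.8/95.75 = 9.628 ft.
Manning's equation: Q = (1.486/n) A R^(2/3) S^(1/2) = (1.486/0.034) × 921.8 × 9.628^(2/3) × 0.0022^(1/2) = 8550 ft³/s.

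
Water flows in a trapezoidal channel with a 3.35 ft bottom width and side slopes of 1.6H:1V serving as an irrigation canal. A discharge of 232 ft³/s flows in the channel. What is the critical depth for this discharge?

At critical depth, Q² T / (g A³) = 1, i.e. A³/T = Q²/g = 232²/32.2 = 1672.
Trying y = 3.78 ft: A³/T = 2902 — over.
Trying y = 2.81 ft: A³/T = 868.3 — short.
Trying y = 3.31 ft: A³/T = 1681 — matches.

y_c = 3.31 ft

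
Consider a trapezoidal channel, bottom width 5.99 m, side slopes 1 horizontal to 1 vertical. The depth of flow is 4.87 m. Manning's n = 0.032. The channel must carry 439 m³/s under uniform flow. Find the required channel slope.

S = 0.019

With bottom width b = 5.99 m and side slope z = 1: A = (b + zy)y = (5.99 + 1×4.87)×4.87 = 52.89 m²; P = b + 2y√(1+z²) = 5.99 + 2×4.87×1.414 = 19.76 m.
Hydraulic radius R = A/P = 52.89/19.76 = 2.676 m.
From Manning's equation, S = [nQ / (1 A R^(2/3))]² = [0.032 × 439 / (1 × 52.89 × 2.676^(2/3))]² = 0.019.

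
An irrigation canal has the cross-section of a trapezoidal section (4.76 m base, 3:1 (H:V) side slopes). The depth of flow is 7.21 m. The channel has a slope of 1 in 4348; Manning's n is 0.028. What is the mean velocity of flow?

V = 1.31 m/s

With bottom width b = 4.76 m and side slope z = 3: A = (b + zy)y = (4.76 + 3×7.21)×7.21 = 190.3 m²; P = b + 2y√(1+z²) = 4.76 + 2×7.21×3.162 = 50.36 m.
Hydraulic radius R = A/P = 190.3/50.36 = 3.778 m.
From Manning's equation, V = (1/n) R^(2/3) S^(1/2) = (1/0.028) × 3.778^(2/3) × 0.00023^(1/2) = 1.31 m/s.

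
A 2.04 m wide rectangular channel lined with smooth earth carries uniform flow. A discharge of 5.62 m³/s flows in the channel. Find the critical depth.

y_c = 0.918 m

For a rectangular channel, critical depth y_c = (q²/g)^(1/3) where q = Q/b = 5.62/2.04 = 2.755 m²/s.
So y_c = (2.755²/9.81)^(1/3) = 0.918 m.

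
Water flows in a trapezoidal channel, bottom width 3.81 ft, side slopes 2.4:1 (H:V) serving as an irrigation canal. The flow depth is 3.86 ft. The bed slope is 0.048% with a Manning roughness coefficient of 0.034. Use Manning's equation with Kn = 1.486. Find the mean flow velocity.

With bottom width b = 3.81 ft and side slope z = 2.4: A = (b + zy)y = (3.81 + 2.4×3.86)×3.86 = 50.47 ft²; P = b + 2y√(1+z²) = 3.81 + 2×3.86×2.6 = 23.88 ft.
Hydraulic radius R = A/P = 50.47/23.88 = 2.113 ft.
From Manning's equation, V = (1.486/n) R^(2/3) S^(1/2) = (1.486/0.034) × 2.113^(2/3) × 0.00048^(1/2) = 1.58 ft/s.

V = 1.58 ft/s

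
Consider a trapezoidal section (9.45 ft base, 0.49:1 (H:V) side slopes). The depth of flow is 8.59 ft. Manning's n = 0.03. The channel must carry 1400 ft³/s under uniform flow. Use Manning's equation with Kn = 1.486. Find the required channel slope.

S = 0.00883

With bottom width b = 9.45 ft and side slope z = 0.49: A = (b + zy)y = (9.45 + 0.49×8.59)×8.59 = 117.3 ft²; P = b + 2y√(1+z²) = 9.45 + 2×8.59×1.114 = 28.58 ft.
Hydraulic radius R = A/P = 117.3/28.58 = 4.105 ft.
From Manning's equation, S = [nQ / (1.486 A R^(2/3))]² = [0.03 × 1400 / (1.486 × 117.3 × 4.105^(2/3))]² = 0.00883.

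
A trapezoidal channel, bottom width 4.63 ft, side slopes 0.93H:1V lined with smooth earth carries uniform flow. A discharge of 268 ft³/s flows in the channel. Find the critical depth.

y_c = 3.66 ft

At critical depth, Q² T / (g A³) = 1, i.e. A³/T = Q²/g = 268²/32.2 = 2231.
Try y = 4.13 ft: A³/T = 3478 — over.
Try y = 3.66 ft: A³/T = 2223 — matches.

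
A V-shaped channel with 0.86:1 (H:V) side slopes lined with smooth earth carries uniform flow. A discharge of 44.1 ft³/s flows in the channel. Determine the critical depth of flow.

y_c = 2.77 ft

At critical depth, Q² T / (g A³) = 1, i.e. A³/T = Q²/g = 44.1²/32.2 = 60.4.
Trying y = 2 ft: A³/T = 11.83 — short.
Trying y = 3.21 ft: A³/T = 126 — over.
Trying y = 2.77 ft: A³/T = 60.31 — matches.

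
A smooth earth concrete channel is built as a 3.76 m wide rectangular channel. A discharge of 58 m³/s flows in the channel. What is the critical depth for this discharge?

For a rectangular channel, critical depth y_c = (q²/g)^(1/3) where q = Q/b = 58/3.76 = 15.43 m²/s.
So y_c = (15.43²/9.81)^(1/3) = 2.89 m.

y_c = 2.89 m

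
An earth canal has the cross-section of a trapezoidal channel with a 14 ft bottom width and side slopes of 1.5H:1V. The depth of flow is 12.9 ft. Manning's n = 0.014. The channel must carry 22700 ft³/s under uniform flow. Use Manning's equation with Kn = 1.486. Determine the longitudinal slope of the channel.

With bottom width b = 14 ft and side slope z = 1.5: A = (b + zy)y = (14 + 1.5×12.9)×12.9 = 430.2 ft²; P = b + 2y√(1+z²) = 14 + 2×12.9×1.803 = 60.51 ft.
Hydraulic radius R = A/P = 430.2/60.51 = 7.11 ft.
From Manning's equation, S = [nQ / (1.486 A R^(2/3))]² = [0.014 × 22700 / (1.486 × 430.2 × 7.11^(2/3))]² = 0.0181.

S = 0.0181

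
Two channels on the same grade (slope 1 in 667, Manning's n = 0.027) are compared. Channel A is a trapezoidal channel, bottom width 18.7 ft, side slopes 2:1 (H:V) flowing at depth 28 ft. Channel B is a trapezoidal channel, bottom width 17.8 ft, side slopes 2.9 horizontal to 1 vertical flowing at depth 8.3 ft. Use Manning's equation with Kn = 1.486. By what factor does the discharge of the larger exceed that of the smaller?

12.2

Channel A: With bottom width b = 18.7 ft and side slope z = 2: A = (b + zy)y = (18.7 + 2×28)×28 = 2092 ft²; P = b + 2y√(1+z²) = 18.7 + 2×28×2.236 = 143.9 ft. Hydraulic radius R = A/P = 2092/143.9 = 14.53 ft. Q_A = (1.486/0.027)·2092·14.53^(2/3)·√0.001499 = 26540 ft³/s.
Channel B: With bottom width b = 17.8 ft and side slope z = 2.9: A = (b + zy)y = (17.8 + 2.9×8.3)×8.3 = 347.5 ft²; P = b + 2y√(1+z²) = 17.8 + 2×8.3×3.068 = 68.72 ft. Hydraulic radius R = A/P = 347.5/68.72 = 5.057 ft. Q_B = (1.486/0.027)·347.5·5.057^(2/3)·√0.001499 = 2182 ft³/s.
The larger discharge is 26540 ft³/s and the smaller is 2182 ft³/s; the ratio is 12.2.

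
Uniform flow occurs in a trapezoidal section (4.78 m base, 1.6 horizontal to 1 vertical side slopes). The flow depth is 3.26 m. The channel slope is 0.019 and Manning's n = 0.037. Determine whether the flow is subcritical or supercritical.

supercritical

With bottom width b = 4.78 m and side slope z = 1.6: A = (b + zy)y = (4.78 + 1.6×3.26)×3.26 = 32.59 m²; P = b + 2y√(1+z²) = 4.78 + 2×3.26×1.887 = 17.08 m.
Hydraulic radius R = A/P = 32.59/17.08 = 1.908 m.
V = (1/n) R^(2/3) √S = (1/0.037) × 1.908^(2/3) × √0.019 = 5.73 m/s. Hydraulic depth D_h = A/T = 32.59/15.21 = 2.142 m.
Froude number Fr = V/√(g·D_h) = 5.73/√(9.81×2.142) = 1.25, which is greater than 1, so the flow is supercritical.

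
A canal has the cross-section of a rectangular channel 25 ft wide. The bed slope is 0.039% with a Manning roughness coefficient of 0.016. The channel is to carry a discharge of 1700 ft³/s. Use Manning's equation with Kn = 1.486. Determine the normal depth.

Manning's equation rearranged: A R^(2/3) = nQ / (1.486·√S) = 0.016 × 1700 / (1.486 × √0.00039) = 926.9.
At y = 13.3 ft: A R^(2/3) = 1151 — high.
At y = 8.55 ft: A R^(2/3) = 631.4 — low.
At y = 11.3 ft: A R^(2/3) = 926 — matches.

y_n = 11.3 ft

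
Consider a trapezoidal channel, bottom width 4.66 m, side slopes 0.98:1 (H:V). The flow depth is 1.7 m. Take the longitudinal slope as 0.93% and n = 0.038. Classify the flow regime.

subcritical

With bottom width b = 4.66 m and side slope z = 0.98: A = (b + zy)y = (4.66 + 0.98×1.7)×1.7 = 10.75 m²; P = b + 2y√(1+z²) = 4.66 + 2×1.7×1.4 = 9.42 m.
Hydraulic radius R = A/P = 10.75/9.42 = 1.142 m.
V = (1/n) R^(2/3) √S = (1/0.038) × 1.142^(2/3) × √0.0093 = 2.772 m/s. Hydraulic depth D_h = A/T = 10.75/7.992 = 1.346 m.
Froude number Fr = V/√(g·D_h) = 2.772/√(9.81×1.346) = 0.763, which is less than 1, so the flow is subcritical.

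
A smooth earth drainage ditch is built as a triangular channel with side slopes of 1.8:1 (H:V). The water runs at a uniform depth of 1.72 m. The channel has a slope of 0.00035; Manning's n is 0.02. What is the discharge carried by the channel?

For a triangular section with side slope z = 1.8: A = zy² = 1.8×1.72² = 5.325 m²; P = 2y√(1+z²) = 2×1.72×2.059 = 7.083 m.
Hydraulic radius R = A/P = 5.325/7.083 = 0.7518 m.
Manning's equation: Q = (1/n) A R^(2/3) S^(1/2) = (1/0.02) × 5.325 × 0.7518^(2/3) × 0.00035^(1/2) = 4.12 m³/s.

Q = 4.12 m³/s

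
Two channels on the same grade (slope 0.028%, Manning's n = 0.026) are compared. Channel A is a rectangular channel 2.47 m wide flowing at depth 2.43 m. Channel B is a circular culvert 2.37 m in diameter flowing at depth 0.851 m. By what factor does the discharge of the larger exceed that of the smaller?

6.12

Channel A: Flow area A = b·y = 2.47 × 2.43 = 6.002 m². Wetted perimeter P = b + 2y = 2.47 + 2×2.43 = 7.33 m. Hydraulic radius R = A/P = 6.002/7.33 = 0.8188 m. Q_A = (1/0.026)·6.002·0.8188^(2/3)·√0.00028 = 3.381 m³/s.
Channel B: For a circular section of diameter D = 2.37 m at depth y = 0.851 m, the central angle is θ = 2 arccos(1 − 2y/D) = 2.57 rad. Then A = (D²/8)(θ − sin θ) = 1.425 m² and P = Dθ/2 = 3.046 m. Hydraulic radius R = A/P = 1.425/3.046 = 0.4678 m. Q_B = (1/0.026)·1.425·0.4678^(2/3)·√0.00028 = 0.5526 m³/s.
The larger discharge is 3.381 m³/s and the smaller is 0.5526 m³/s; the ratio is 6.12.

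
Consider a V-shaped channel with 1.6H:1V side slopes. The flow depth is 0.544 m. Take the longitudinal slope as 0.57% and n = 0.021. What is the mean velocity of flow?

For a triangular section with side slope z = 1.6: A = zy² = 1.6×0.544² = 0.4735 m²; P = 2y√(1+z²) = 2×0.544×1.887 = 2.053 m.
Hydraulic radius R = A/P = 0.4735/2.053 = 0.2307 m.
From Manning's equation, V = (1/n) R^(2/3) S^(1/2) = (1/0.021) × 0.2307^(2/3) × 0.0057^(1/2) = 1.35 m/s.

V = 1.35 m/s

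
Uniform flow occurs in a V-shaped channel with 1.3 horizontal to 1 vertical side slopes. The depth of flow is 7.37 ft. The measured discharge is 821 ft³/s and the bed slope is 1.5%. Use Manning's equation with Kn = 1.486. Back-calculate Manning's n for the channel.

For a triangular section with side slope z = 1.3: A = zy² = 1.3×7.37² = 70.61 ft²; P = 2y√(1+z²) = 2×7.37×1.64 = 24.18 ft.
Hydraulic radius R = A/P = 70.61/24.18 = 2.921 ft.
Rearranging Manning's equation: n = (1.486/Q) A R^(2/3) S^(1/2) = (1.486/821) × 70.61 × 2.921^(2/3) × √0.015 = 0.032.

n = 0.032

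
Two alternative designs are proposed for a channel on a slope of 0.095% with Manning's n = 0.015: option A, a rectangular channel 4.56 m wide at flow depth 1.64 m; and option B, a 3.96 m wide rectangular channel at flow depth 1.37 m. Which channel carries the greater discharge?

Channel A: Flow area A = b·y = 4.56 × 1.64 = 7.478 m². Wetted perimeter P = b + 2y = 4.56 + 2×1.64 = 7.84 m. Hydraulic radius R = A/P = 7.478/7.84 = 0.9539 m. Q_A = (1/0.015)·7.478·0.9539^(2/3)·√0.00095 = 14.89 m³/s.
Channel B: Flow area A = b·y = 3.96 × 1.37 = 5.425 m². Wetted perimeter P = b + 2y = 3.96 + 2×1.37 = 6.7 m. Hydraulic radius R = A/P = 5.425/6.7 = 0.8097 m. Q_B = (1/0.015)·5.425·0.8097^(2/3)·√0.00095 = 9.685 m³/s.
Q_A = 14.89 m³/s vs Q_B = 9.685 m³/s, so channel A carries more.

channel A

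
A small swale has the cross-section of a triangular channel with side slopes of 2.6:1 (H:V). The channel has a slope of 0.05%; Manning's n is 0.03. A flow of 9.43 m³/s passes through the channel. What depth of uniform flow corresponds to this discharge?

y_n = 2.19 m

Manning's equation rearranged: A R^(2/3) = nQ / (1·√S) = 0.03 × 9.43 / (√0.0005) = 12.65.
Trying y = 2.66 m: A R^(2/3) = 21.25 — high.
Trying y = 1.58 m: A R^(2/3) = 5.297 — low.
Trying y = 2.19 m: A R^(2/3) = 12.65 — ≈ 12.65.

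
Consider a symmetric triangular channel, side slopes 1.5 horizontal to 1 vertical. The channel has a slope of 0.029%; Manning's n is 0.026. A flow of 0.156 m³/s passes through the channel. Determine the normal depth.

y_n = 0.624 m

Manning's equation rearranged: A R^(2/3) = nQ / (1·√S) = 0.026 × 0.156 / (√0.00029) = 0.2382.
At y = 0.454 m: A R^(2/3) = 0.1018 — short.
At y = 0.624 m: A R^(2/3) = 0.2377 — matches.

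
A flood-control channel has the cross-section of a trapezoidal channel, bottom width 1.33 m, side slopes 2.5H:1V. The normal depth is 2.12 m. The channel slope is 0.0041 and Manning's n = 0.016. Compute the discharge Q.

With bottom width b = 1.33 m and side slope z = 2.5: A = (b + zy)y = (1.33 + 2.5×2.12)×2.12 = 14.06 m²; P = b + 2y√(1+z²) = 1.33 + 2×2.12×2.693 = 12.75 m.
Hydraulic radius R = A/P = 14.06/12.75 = 1.103 m.
Manning's equation: Q = (1/n) A R^(2/3) S^(1/2) = (1/0.016) × 14.06 × 1.103^(2/3) × 0.0041^(1/2) = 60 m³/s.

Q = 60 m³/s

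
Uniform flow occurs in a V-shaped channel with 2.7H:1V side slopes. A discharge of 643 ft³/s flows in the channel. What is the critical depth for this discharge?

At critical depth, Q² T / (g A³) = 1, i.e. A³/T = Q²/g = 643²/32.2 = 12840.
Trying y = 3.52 ft: A³/T = 1970 — short.
Trying y = 5.12 ft: A³/T = 12820 — matches.

y_c = 5.12 ft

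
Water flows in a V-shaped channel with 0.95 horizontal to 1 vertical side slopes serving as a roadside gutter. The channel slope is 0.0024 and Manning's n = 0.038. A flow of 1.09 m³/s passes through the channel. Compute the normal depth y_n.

y_n = 1.25 m

Manning's equation rearranged: A R^(2/3) = nQ / (1·√S) = 0.038 × 1.09 / (√0.0024) = 0.8455.
Trying y = 1.41 m: A R^(2/3) = 1.167 — too large.
Trying y = 1.06 m: A R^(2/3) = 0.5452 — too small.
Trying y = 1.25 m: A R^(2/3) = 0.8463 — ≈ 0.8455.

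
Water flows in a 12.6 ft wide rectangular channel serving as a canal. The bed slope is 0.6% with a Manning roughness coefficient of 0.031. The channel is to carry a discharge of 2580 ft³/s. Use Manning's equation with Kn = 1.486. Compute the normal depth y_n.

y_n = 19.5 ft

Manning's equation rearranged: A R^(2/3) = nQ / (1.486·√S) = 0.031 × 2580 / (1.486 × √0.006) = 694.8.
At y = 15.5 ft: A R^(2/3) = 530.7 — too small.
At y = 23.4 ft: A R^(2/3) = 857.9 — too large.
At y = 19.5 ft: A R^(2/3) = 695.4 — matches.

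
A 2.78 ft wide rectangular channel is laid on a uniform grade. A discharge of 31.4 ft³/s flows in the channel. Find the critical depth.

For a rectangular channel, critical depth y_c = (q²/g)^(1/3) where q = Q/b = 31.4/2.78 = 11.29 ft²/s.
So y_c = (11.29²/32.2)^(1/3) = 1.58 ft.

y_c = 1.58 ft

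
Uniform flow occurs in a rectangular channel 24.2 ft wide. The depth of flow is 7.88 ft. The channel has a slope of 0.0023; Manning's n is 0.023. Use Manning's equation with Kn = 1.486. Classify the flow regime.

Flow area A = b·y = 24.2 × 7.88 = 190.7 ft². Wetted perimeter P = b + 2y = 24.2 + 2×7.88 = 39.96 ft.
Hydraulic radius R = A/P = 190.7/39.96 = 4.772 ft.
V = (1.486/n) R^(2/3) √S = (1.486/0.023) × 4.772^(2/3) × √0.0023 = 8.783 ft/s. Hydraulic depth D_h = A/T = 190.7/24.2 = 7.88 ft.
Froude number Fr = V/√(g·D_h) = 8.783/√(32.2×7.88) = 0.551, which is less than 1, so the flow is subcritical.

subcritical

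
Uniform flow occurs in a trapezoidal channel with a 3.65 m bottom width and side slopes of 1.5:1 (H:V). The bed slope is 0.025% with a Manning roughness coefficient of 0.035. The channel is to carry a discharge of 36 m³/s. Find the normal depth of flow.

Manning's equation rearranged: A R^(2/3) = nQ / (1·√S) = 0.035 × 36 / (√0.00025) = 79.69.
Trying y = 5.53 m: A R^(2/3) = 131.2 — too large.
Trying y = 3.66 m: A R^(2/3) = 52.85 — too small.
Trying y = 4.42 m: A R^(2/3) = 79.63 — ≈ 79.69.

y_n = 4.42 m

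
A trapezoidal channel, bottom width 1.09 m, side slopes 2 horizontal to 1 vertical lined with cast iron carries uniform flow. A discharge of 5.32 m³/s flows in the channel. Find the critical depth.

At critical depth, Q² T / (g A³) = 1, i.e. A³/T = Q²/g = 5.32²/9.81 = 2.885.
Try y = 1.06 m: A³/T = 7.391 — too large.
Try y = 0.844 m: A³/T = 2.886 — matches.

y_c = 0.844 m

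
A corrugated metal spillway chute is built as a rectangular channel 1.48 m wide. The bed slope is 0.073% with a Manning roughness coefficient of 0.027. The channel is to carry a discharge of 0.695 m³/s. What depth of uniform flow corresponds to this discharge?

Manning's equation rearranged: A R^(2/3) = nQ / (1·√S) = 0.027 × 0.695 / (√0.00073) = 0.6945.
At y = 0.735 m: A R^(2/3) = 0.5594 — too small.
At y = 0.973 m: A R^(2/3) = 0.808 — too large.
At y = 0.866 m: A R^(2/3) = 0.6947 — ≈ 0.6945.

y_n = 0.866 m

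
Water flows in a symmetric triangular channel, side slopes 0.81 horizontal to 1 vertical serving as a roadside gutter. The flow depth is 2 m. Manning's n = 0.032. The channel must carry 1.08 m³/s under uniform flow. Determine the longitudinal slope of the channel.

S = 0.000211

For a triangular section with side slope z = 0.81: A = zy² = 0.81×2² = 3.24 m²; P = 2y√(1+z²) = 2×2×1.287 = 5.148 m.
Hydraulic radius R = A/P = 3.24/5.148 = 0.6294 m.
From Manning's equation, S = [nQ / (1 A R^(2/3))]² = [0.032 × 1.08 / (1 × 3.24 × 0.6294^(2/3))]² = 0.000211.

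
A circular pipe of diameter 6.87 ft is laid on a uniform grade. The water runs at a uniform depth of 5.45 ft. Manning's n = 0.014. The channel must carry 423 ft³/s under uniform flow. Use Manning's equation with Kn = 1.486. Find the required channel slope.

For a circular section of diameter D = 6.87 ft at depth y = 5.45 ft, the central angle is θ = 2 arccos(1 − 2y/D) = 4.395 rad. Then A = (D²/8)(θ − sin θ) = 31.54 ft² and P = Dθ/2 = 15.1 ft.
Hydraulic radius R = A/P = 31.54/15.1 = 2.089 ft.
From Manning's equation, S = [nQ / (1.486 A R^(2/3))]² = [0.014 × 423 / (1.486 × 31.54 × 2.089^(2/3))]² = 0.00598.

S = 0.00598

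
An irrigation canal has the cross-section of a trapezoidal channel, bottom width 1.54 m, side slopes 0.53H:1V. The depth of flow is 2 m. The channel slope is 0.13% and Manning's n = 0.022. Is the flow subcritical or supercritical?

With bottom width b = 1.54 m and side slope z = 0.53: A = (b + zy)y = (1.54 + 0.53×2)×2 = 5.2 m²; P = b + 2y√(1+z²) = 1.54 + 2×2×1.132 = 6.067 m.
Hydraulic radius R = A/P = 5.2/6.067 = 0.8571 m.
V = (1/n) R^(2/3) √S = (1/0.022) × 0.8571^(2/3) × √0.0013 = 1.479 m/s. Hydraulic depth D_h = A/T = 5.2/3.66 = 1.421 m.
Froude number Fr = V/√(g·D_h) = 1.479/√(9.81×1.421) = 0.396, which is less than 1, so the flow is subcritical.

subcritical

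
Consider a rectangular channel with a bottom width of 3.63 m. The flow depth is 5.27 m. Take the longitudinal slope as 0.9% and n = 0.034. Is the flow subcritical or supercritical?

subcritical

Flow area A = b·y = 3.63 × 5.27 = 19.13 m². Wetted perimeter P = b + 2y = 3.63 + 2×5.27 = 14.17 m.
Hydraulic radius R = A/P = 19.13/14.17 = 1.35 m.
V = (1/n) R^(2/3) √S = (1/0.034) × 1.35^(2/3) × √0.009 = 3.408 m/s. Hydraulic depth D_h = A/T = 19.13/3.63 = 5.27 m.
Froude number Fr = V/√(g·D_h) = 3.408/√(9.81×5.27) = 0.474, which is less than 1, so the flow is subcritical.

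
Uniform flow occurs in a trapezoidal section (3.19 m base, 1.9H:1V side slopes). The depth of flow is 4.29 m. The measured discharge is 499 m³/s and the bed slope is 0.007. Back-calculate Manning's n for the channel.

n = 0.014

With bottom width b = 3.19 m and side slope z = 1.9: A = (b + zy)y = (3.19 + 1.9×4.29)×4.29 = 48.65 m²; P = b + 2y√(1+z²) = 3.19 + 2×4.29×2.147 = 21.61 m.
Hydraulic radius R = A/P = 48.65/21.61 = 2.251 m.
Rearranging Manning's equation: n = (1/Q) A R^(2/3) S^(1/2) = (1/499) × 48.65 × 2.251^(2/3) × √0.007 = 0.014.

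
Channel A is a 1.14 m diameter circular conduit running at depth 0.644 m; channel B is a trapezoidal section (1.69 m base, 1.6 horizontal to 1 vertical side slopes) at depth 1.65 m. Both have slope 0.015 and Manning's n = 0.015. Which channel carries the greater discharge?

Channel A: For a circular section of diameter D = 1.14 m at depth y = 0.644 m, the central angle is θ = 2 arccos(1 − 2y/D) = 3.402 rad. Then A = (D²/8)(θ − sin θ) = 0.5945 m² and P = Dθ/2 = 1.939 m. Hydraulic radius R = A/P = 0.5945/1.939 = 0.3066 m. Q_A = (1/0.015)·0.5945·0.3066^(2/3)·√0.015 = 2.207 m³/s.
Channel B: With bottom width b = 1.69 m and side slope z = 1.6: A = (b + zy)y = (1.69 + 1.6×1.65)×1.65 = 7.144 m²; P = b + 2y√(1+z²) = 1.69 + 2×1.65×1.887 = 7.916 m. Hydraulic radius R = A/P = 7.144/7.916 = 0.9025 m. Q_B = (1/0.015)·7.144·0.9025^(2/3)·√0.015 = 54.48 m³/s.
Q_A = 2.207 m³/s vs Q_B = 54.48 m³/s, so channel B carries more.

channel B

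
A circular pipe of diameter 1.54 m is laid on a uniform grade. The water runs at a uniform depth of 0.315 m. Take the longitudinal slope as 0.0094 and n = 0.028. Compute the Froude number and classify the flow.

For a circular section of diameter D = 1.54 m at depth y = 0.315 m, the central angle is θ = 2 arccos(1 − 2y/D) = 1.877 rad. Then A = (D²/8)(θ − sin θ) = 0.2739 m² and P = Dθ/2 = 1.445 m.
Hydraulic radius R = A/P = 0.2739/1.445 = 0.1895 m.
V = (1/n) R^(2/3) √S = (1/0.028) × 0.1895^(2/3) × √0.0094 = 1.142 m/s. Hydraulic depth D_h = A/T = 0.2739/1.242 = 0.2204 m.
Froude number Fr = V/√(g·D_h) = 1.142/√(9.81×0.2204) = 0.777, which is less than 1, so the flow is subcritical.

subcritical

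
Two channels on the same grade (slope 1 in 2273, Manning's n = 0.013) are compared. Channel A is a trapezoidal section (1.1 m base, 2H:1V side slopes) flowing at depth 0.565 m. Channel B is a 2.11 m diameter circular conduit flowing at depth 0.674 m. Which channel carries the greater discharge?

channel A

Channel A: With bottom width b = 1.1 m and side slope z = 2: A = (b + zy)y = (1.1 + 2×0.565)×0.565 = 1.26 m²; P = b + 2y√(1+z²) = 1.1 + 2×0.565×2.236 = 3.627 m. Hydraulic radius R = A/P = 1.26/3.627 = 0.3474 m. Q_A = (1/0.013)·1.26·0.3474^(2/3)·√0.0004399 = 1.005 m³/s.
Channel B: For a circular section of diameter D = 2.11 m at depth y = 0.674 m, the central angle is θ = 2 arccos(1 − 2y/D) = 2.403 rad. Then A = (D²/8)(θ − sin θ) = 0.9623 m² and P = Dθ/2 = 2.535 m. Hydraulic radius R = A/P = 0.9623/2.535 = 0.3796 m. Q_B = (1/0.013)·0.9623·0.3796^(2/3)·√0.0004399 = 0.814 m³/s.
Q_A = 1.005 m³/s vs Q_B = 0.814 m³/s, so channel A carries more.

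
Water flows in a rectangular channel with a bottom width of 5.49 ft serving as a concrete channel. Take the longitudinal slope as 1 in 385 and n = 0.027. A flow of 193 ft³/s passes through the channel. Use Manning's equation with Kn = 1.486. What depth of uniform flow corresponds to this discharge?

y_n = 7.81 ft

Manning's equation rearranged: A R^(2/3) = nQ / (1.486·√S) = 0.027 × 193 / (1.486 × √0.002597) = 68.81.
Try y = 6.59 ft: A R^(2/3) = 56.23 — low.
Try y = 9.04 ft: A R^(2/3) = 81.53 — high.
Try y = 7.81 ft: A R^(2/3) = 68.77 — matches.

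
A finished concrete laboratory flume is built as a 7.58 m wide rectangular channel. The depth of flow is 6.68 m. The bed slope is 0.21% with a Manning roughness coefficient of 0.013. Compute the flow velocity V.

Flow area A = b·y = 7.58 × 6.68 = 50.63 m². Wetted perimeter P = b + 2y = 7.58 + 2×6.68 = 20.94 m.
Hydraulic radius R = A/P = 50.63/20.94 = 2.418 m.
From Manning's equation, V = (1/n) R^(2/3) S^(1/2) = (1/0.013) × 2.418^(2/3) × 0.0021^(1/2) = 6.35 m/s.

V = 6.35 m/s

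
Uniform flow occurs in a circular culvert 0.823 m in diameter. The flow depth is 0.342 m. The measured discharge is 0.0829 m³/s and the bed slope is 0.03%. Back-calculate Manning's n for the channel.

n = 0.014

For a circular section of diameter D = 0.823 m at depth y = 0.342 m, the central angle is θ = 2 arccos(1 − 2y/D) = 2.802 rad. Then A = (D²/8)(θ − sin θ) = 0.2091 m² and P = Dθ/2 = 1.153 m.
Hydraulic radius R = A/P = 0.2091/1.153 = 0.1813 m.
Rearranging Manning's equation: n = (1/Q) A R^(2/3) S^(1/2) = (1/0.0829) × 0.2091 × 0.1813^(2/3) × √0.0003 = 0.014.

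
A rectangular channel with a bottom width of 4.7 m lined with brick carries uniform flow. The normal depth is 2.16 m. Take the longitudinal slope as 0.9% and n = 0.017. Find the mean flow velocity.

Flow area A = b·y = 4.7 × 2.16 = 10.15 m². Wetted perimeter P = b + 2y = 4.7 + 2×2.16 = 9.02 m.
Hydraulic radius R = A/P = 10.15/9.02 = 1.125 m.
From Manning's equation, V = (1/n) R^(2/3) S^(1/2) = (1/0.017) × 1.125^(2/3) × 0.009^(1/2) = 6.04 m/s.

V = 6.04 m/s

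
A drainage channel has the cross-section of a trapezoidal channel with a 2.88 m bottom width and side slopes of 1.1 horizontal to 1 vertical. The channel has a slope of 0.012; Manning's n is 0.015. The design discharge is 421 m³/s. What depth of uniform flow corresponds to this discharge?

Manning's equation rearranged: A R^(2/3) = nQ / (1·√S) = 0.015 × 421 / (√0.012) = 57.65.
At y = 3.33 m: A R^(2/3) = 31.09 — short.
At y = 4.93 m: A R^(2/3) = 72.03 — over.
At y = 4.45 m: A R^(2/3) = 57.59 — matches.

y_n = 4.45 m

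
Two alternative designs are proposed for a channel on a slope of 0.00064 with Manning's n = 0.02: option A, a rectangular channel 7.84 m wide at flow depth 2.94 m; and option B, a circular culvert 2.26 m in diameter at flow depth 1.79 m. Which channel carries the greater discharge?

Channel A: Flow area A = b·y = 7.84 × 2.94 = 23.05 m². Wetted perimeter P = b + 2y = 7.84 + 2×2.94 = 13.72 m. Hydraulic radius R = A/P = 23.05/13.72 = 1.68 m. Q_A = (1/0.02)·23.05·1.68^(2/3)·√0.00064 = 41.2 m³/s.
Channel B: For a circular section of diameter D = 2.26 m at depth y = 1.79 m, the central angle is θ = 2 arccos(1 − 2y/D) = 4.389 rad. Then A = (D²/8)(θ − sin θ) = 3.408 m² and P = Dθ/2 = 4.96 m. Hydraulic radius R = A/P = 3.408/4.96 = 0.6871 m. Q_B = (1/0.02)·3.408·0.6871^(2/3)·√0.00064 = 3.356 m³/s.
Q_A = 41.2 m³/s vs Q_B = 3.356 m³/s, so channel A carries more.

channel A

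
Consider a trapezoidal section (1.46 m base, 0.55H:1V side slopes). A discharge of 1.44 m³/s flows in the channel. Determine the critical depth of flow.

At critical depth, Q² T / (g A³) = 1, i.e. A³/T = Q²/g = 1.44²/9.81 = 0.2114.
Try y = 0.358 m: A³/T = 0.1126 — low.
Try y = 0.542 m: A³/T = 0.4208 — high.
Try y = 0.437 m: A³/T = 0.2114 — matches.

y_c = 0.437 m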